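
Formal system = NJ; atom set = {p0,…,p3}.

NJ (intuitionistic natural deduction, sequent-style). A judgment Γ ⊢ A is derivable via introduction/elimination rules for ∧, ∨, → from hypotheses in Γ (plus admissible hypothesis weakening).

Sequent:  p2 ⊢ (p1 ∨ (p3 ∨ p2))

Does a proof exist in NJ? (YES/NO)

Derivation (root first):
[∨I₂] p2 ⊢ (p1 ∨ (p3 ∨ p2))
  [∨I₂] p2 ⊢ (p3 ∨ p2)
    [Ax] p2 ⊢ p2

Result: YES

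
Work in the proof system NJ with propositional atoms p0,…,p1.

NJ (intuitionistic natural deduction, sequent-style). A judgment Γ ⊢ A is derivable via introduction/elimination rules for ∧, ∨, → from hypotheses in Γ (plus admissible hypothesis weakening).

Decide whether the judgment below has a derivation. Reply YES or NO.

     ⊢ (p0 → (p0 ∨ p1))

Proof tree:
[→I]  ⊢ (p0 → (p0 ∨ p1))
  [∨I₁] p0 ⊢ (p0 ∨ p1)
    [Ax] p0 ⊢ p0

Result: YES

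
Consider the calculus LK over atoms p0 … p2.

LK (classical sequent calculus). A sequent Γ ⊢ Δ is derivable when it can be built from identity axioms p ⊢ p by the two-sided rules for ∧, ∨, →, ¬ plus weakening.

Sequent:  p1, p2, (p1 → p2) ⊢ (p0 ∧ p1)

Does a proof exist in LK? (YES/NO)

Search for a countermodel by truth-table:
  v=000: Γ:[p1=F, p2=F, (p1 → p2)=T] Δ:[(p0 ∧ p1)=F] refutes=False
  v=001: Γ:[p1=F, p2=T, (p1 → p2)=T] Δ:[(p0 ∧ p1)=F] refutes=False
  v=010: Γ:[p1=T, p2=F, (p1 → p2)=F] Δ:[(p0 ∧ p1)=F] refutes=False
  v=011: Γ:[p1=T, p2=T, (p1 → p2)=T] Δ:[(p0 ∧ p1)=F] refutes=True  ← countermodel

Result: NO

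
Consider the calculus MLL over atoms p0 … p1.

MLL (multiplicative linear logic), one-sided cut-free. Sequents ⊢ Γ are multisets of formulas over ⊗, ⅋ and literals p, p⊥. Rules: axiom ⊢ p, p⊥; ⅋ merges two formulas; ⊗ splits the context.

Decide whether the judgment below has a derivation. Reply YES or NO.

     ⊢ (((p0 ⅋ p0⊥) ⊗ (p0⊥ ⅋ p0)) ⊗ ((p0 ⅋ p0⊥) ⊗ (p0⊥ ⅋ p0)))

Proof tree:
[⊗]  ⊢ (((p0 ⅋ p0⊥) ⊗ (p0⊥ ⅋ p0)) ⊗ ((p0 ⅋ p0⊥) ⊗ (p0⊥ ⅋ p0)))
  [⊗]  ⊢ ((p0 ⅋ p0⊥) ⊗ (p0⊥ ⅋ p0))
    [⅋]  ⊢ (p0 ⅋ p0⊥)
      [Ax]  ⊢ p0, p0⊥
    [⅋]  ⊢ (p0⊥ ⅋ p0)
      [Ax]  ⊢ p0, p0⊥
  [⊗]  ⊢ ((p0 ⅋ p0⊥) ⊗ (p0⊥ ⅋ p0))
    [⅋]  ⊢ (p0 ⅋ p0⊥)
      [Ax]  ⊢ p0, p0⊥
    [⅋]  ⊢ (p0⊥ ⅋ p0)
      [Ax]  ⊢ p0, p0⊥

Result: YES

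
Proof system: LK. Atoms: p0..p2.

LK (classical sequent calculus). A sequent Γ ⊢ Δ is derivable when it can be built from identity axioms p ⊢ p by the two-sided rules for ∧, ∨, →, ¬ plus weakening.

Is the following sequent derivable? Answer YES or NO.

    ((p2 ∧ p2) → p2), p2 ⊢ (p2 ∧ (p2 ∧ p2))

Proof tree:
[∧R] ((p2 ∧ p2) → p2), p2 ⊢ (p2 ∧ (p2 ∧ p2))
  [→L] p2, ((p2 ∧ p2) → p2) ⊢ p2
    [∧R] p2 ⊢ (p2 ∧ p2)
      [Ax] p2 ⊢ p2
      [Ax] p2 ⊢ p2
    [Ax] p2 ⊢ p2
  [∧R] p2 ⊢ (p2 ∧ p2)
    [Ax] p2 ⊢ p2
    [Ax] p2 ⊢ p2

Result: YES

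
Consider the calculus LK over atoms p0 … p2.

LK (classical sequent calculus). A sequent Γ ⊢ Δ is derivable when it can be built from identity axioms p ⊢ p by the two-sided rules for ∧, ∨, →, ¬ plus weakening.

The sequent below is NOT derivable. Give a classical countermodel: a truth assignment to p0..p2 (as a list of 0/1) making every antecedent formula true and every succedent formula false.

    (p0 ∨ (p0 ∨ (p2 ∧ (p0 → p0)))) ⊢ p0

Search for a countermodel by truth-table:
  v=000: Γ:[(p0 ∨ (p0 ∨ (p2 ∧ (p0 → p0))))=F] Δ:[p0=F] refutes=False
  v=001: Γ:[(p0 ∨ (p0 ∨ (p2 ∧ (p0 → p0))))=T] Δ:[p0=F] refutes=True  ← countermodel

Result: [0, 0, 1]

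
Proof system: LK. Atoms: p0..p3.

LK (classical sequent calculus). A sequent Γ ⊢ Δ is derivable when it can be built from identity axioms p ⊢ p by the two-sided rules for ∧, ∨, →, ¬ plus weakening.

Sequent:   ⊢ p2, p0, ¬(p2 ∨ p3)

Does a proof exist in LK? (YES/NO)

Truth-table refutation:
  v=0000: Γ:[] Δ:[p2=F, p0=F, ¬(p2 ∨ p3)=T] refutes=False
  v=0001: Γ:[] Δ:[p2=F, p0=F, ¬(p2 ∨ p3)=F] refutes=True  ← countermodel

Result: NO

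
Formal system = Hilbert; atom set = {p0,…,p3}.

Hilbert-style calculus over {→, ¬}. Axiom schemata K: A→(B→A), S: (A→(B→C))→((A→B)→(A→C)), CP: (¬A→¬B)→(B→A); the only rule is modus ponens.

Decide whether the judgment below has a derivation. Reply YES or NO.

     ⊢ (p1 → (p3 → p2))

Enumerate valuations to refute Γ ⊢ Δ:
  v=0000: Γ:[] Δ:[(p1 → (p3 → p2))=T] refutes=False
  v=0001: Γ:[] Δ:[(p1 → (p3 → p2))=T] refutes=False
  v=0010: Γ:[] Δ:[(p1 → (p3 → p2))=T] refutes=False
  v=0011: Γ:[] Δ:[(p1 → (p3 → p2))=T] refutes=False
  v=0100: Γ:[] Δ:[(p1 → (p3 → p2))=T] refutes=False
  v=0101: Γ:[] Δ:[(p1 → (p3 → p2))=F] refutes=True  ← countermodel

Result: NO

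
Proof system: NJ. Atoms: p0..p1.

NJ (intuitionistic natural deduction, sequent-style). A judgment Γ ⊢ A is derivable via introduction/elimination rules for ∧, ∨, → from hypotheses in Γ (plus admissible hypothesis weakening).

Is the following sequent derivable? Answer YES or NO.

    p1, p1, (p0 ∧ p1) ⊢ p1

Derivation trace:
[Wk] p1, p1, (p0 ∧ p1) ⊢ p1
  [Wk] p1, p1 ⊢ p1
    [Ax] p1 ⊢ p1

Result: YES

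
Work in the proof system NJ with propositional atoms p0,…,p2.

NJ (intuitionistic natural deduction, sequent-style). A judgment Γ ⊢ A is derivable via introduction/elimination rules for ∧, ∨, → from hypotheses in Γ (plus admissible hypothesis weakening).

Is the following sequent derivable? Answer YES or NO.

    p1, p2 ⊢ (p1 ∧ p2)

Proof tree:
[∧I] p1, p2 ⊢ (p1 ∧ p2)
  [Ax] p1 ⊢ p1
  [Wk] p2, p2 ⊢ p2
    [Ax] p2 ⊢ p2

Result: YES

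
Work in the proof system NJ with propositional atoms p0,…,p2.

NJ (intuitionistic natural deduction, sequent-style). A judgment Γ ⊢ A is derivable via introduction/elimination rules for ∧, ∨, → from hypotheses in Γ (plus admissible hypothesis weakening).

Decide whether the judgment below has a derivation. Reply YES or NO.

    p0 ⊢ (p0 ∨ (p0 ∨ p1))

Derivation trace:
[∨I₂] p0 ⊢ (p0 ∨ (p0 ∨ p1))
  [∨I₁] p0 ⊢ (p0 ∨ p1)
    [Ax] p0 ⊢ p0

Result: YES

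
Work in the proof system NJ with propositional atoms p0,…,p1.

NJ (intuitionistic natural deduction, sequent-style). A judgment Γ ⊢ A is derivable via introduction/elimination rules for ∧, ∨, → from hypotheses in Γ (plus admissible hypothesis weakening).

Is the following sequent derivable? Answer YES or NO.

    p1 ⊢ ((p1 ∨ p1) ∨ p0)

Derivation (root first):
[∨I₁] p1 ⊢ ((p1 ∨ p1) ∨ p0)
  [∨I₁] p1 ⊢ (p1 ∨ p1)
    [Ax] p1 ⊢ p1

Result: YES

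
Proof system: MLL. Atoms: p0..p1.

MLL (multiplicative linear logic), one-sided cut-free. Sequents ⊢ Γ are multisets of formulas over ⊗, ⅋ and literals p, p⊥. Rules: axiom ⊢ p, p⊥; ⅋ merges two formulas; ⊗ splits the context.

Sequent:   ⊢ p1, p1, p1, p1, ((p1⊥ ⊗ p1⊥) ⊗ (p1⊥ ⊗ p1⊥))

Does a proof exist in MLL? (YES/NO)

Derivation (root first):
[⊗]  ⊢ p1, p1, p1, p1, ((p1⊥ ⊗ p1⊥) ⊗ (p1⊥ ⊗ p1⊥))
  [⊗]  ⊢ p1, p1, (p1⊥ ⊗ p1⊥)
    [Ax]  ⊢ p1, p1⊥
    [Ax]  ⊢ p1, p1⊥
  [⊗]  ⊢ p1, p1, (p1⊥ ⊗ p1⊥)
    [Ax]  ⊢ p1, p1⊥
    [Ax]  ⊢ p1, p1⊥

Result: YES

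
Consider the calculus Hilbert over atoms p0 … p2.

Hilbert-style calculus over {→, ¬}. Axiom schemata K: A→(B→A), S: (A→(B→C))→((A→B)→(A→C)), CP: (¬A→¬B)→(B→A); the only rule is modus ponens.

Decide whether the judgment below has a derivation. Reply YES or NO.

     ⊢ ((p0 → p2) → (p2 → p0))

Search for a countermodel by truth-table:
  v=000: Γ:[] Δ:[((p0 → p2) → (p2 → p0))=T] refutes=False
  v=001: Γ:[] Δ:[((p0 → p2) → (p2 → p0))=F] refutes=True  ← countermodel

Result: NO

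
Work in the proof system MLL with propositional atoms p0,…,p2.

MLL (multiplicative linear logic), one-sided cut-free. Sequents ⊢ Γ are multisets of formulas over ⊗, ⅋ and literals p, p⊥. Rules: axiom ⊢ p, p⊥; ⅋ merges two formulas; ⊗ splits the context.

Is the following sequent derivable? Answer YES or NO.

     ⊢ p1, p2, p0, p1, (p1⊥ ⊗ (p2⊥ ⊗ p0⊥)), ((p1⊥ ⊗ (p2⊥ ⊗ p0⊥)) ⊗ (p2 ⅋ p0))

Derivation trace:
[⊗]  ⊢ p1, p2, p0, p1, (p1⊥ ⊗ (p2⊥ ⊗ p0⊥)), ((p1⊥ ⊗ (p2⊥ ⊗ p0⊥)) ⊗ (p2 ⅋ p0))
  [⊗]  ⊢ p1, p2, p0, (p1⊥ ⊗ (p2⊥ ⊗ p0⊥))
    [Ax]  ⊢ p1, p1⊥
    [⊗]  ⊢ p2, p0, (p2⊥ ⊗ p0⊥)
      [Ax]  ⊢ p2, p2⊥
      [Ax]  ⊢ p0, p0⊥
  [⅋]  ⊢ p1, (p1⊥ ⊗ (p2⊥ ⊗ p0⊥)), (p2 ⅋ p0)
    [⊗]  ⊢ p1, p2, p0, (p1⊥ ⊗ (p2⊥ ⊗ p0⊥))
      [Ax]  ⊢ p1, p1⊥
      [⊗]  ⊢ p2, p0, (p2⊥ ⊗ p0⊥)
        [Ax]  ⊢ p2, p2⊥
        [Ax]  ⊢ p0, p0⊥

Result: YES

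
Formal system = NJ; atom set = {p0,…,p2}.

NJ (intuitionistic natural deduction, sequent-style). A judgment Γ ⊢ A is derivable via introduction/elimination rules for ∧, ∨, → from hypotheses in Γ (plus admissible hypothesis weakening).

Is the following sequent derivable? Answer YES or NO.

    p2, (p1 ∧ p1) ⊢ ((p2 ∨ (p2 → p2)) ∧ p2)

Derivation (root first):
[∧I] p2, (p1 ∧ p1) ⊢ ((p2 ∨ (p2 → p2)) ∧ p2)
  [∨I₂]  ⊢ (p2 ∨ (p2 → p2))
    [→I]  ⊢ (p2 → p2)
      [Ax] p2 ⊢ p2
  [Wk] p2, (p1 ∧ p1) ⊢ p2
    [Ax] p2 ⊢ p2

Result: YES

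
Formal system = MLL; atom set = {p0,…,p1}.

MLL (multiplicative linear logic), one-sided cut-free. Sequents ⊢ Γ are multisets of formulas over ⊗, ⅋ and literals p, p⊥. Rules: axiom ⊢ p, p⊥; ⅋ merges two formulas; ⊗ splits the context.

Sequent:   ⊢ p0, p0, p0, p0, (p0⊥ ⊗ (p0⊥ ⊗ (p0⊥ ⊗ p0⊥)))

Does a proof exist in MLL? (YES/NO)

Derivation trace:
[⊗]  ⊢ p0, p0, p0, p0, (p0⊥ ⊗ (p0⊥ ⊗ (p0⊥ ⊗ p0⊥)))
  [Ax]  ⊢ p0, p0⊥
  [⊗]  ⊢ p0, p0, p0, (p0⊥ ⊗ (p0⊥ ⊗ p0⊥))
    [Ax]  ⊢ p0, p0⊥
    [⊗]  ⊢ p0, p0, (p0⊥ ⊗ p0⊥)
      [Ax]  ⊢ p0, p0⊥
      [Ax]  ⊢ p0, p0⊥

Result: YES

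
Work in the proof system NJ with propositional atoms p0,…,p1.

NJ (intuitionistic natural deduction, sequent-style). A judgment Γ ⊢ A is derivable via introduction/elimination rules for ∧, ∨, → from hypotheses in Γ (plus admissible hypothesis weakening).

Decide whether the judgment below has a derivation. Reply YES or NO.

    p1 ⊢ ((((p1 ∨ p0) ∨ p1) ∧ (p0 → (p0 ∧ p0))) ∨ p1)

Proof tree:
[∨I₁] p1 ⊢ ((((p1 ∨ p0) ∨ p1) ∧ (p0 → (p0 ∧ p0))) ∨ p1)
  [∧I] p1 ⊢ (((p1 ∨ p0) ∨ p1) ∧ (p0 → (p0 ∧ p0)))
    [∨I₁] p1 ⊢ ((p1 ∨ p0) ∨ p1)
      [∨I₁] p1 ⊢ (p1 ∨ p0)
        [Ax] p1 ⊢ p1
    [→I]  ⊢ (p0 → (p0 ∧ p0))
      [∧I] p0 ⊢ (p0 ∧ p0)
        [Ax] p0 ⊢ p0
        [Ax] p0 ⊢ p0

Result: YES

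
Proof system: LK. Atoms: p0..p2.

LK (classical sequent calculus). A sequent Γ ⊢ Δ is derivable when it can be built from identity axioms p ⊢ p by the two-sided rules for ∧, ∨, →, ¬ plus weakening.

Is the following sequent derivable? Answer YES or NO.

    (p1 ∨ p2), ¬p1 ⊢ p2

Proof tree:
[¬L] (p1 ∨ p2), ¬p1 ⊢ p2
  [∨L] (p1 ∨ p2) ⊢ p1, p2
    [Ax] p1 ⊢ p1
    [Ax] p2 ⊢ p2

Result: YES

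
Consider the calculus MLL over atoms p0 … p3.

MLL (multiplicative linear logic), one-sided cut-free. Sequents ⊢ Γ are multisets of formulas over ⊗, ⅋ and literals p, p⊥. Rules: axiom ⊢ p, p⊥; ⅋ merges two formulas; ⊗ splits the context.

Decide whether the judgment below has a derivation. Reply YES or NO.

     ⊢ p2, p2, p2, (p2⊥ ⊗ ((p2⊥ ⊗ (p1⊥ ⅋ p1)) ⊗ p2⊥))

Derivation (root first):
[⊗]  ⊢ p2, p2, p2, (p2⊥ ⊗ ((p2⊥ ⊗ (p1⊥ ⅋ p1)) ⊗ p2⊥))
  [Ax]  ⊢ p2, p2⊥
  [⊗]  ⊢ p2, p2, ((p2⊥ ⊗ (p1⊥ ⅋ p1)) ⊗ p2⊥)
    [⊗]  ⊢ p2, (p2⊥ ⊗ (p1⊥ ⅋ p1))
      [Ax]  ⊢ p2, p2⊥
      [⅋]  ⊢ (p1⊥ ⅋ p1)
        [Ax]  ⊢ p1, p1⊥
    [Ax]  ⊢ p2, p2⊥

Result: YES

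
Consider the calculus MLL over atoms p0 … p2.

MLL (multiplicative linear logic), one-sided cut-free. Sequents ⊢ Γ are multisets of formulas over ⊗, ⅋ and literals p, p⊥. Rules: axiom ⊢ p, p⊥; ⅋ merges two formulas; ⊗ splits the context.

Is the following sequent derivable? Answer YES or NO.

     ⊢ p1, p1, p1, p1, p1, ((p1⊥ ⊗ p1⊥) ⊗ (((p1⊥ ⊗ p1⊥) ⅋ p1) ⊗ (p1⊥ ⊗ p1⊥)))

Derivation (root first):
[⊗]  ⊢ p1, p1, p1, p1, p1, ((p1⊥ ⊗ p1⊥) ⊗ (((p1⊥ ⊗ p1⊥) ⅋ p1) ⊗ (p1⊥ ⊗ p1⊥)))
  [⊗]  ⊢ p1, p1, (p1⊥ ⊗ p1⊥)
    [Ax]  ⊢ p1, p1⊥
    [Ax]  ⊢ p1, p1⊥
  [⊗]  ⊢ p1, p1, p1, (((p1⊥ ⊗ p1⊥) ⅋ p1) ⊗ (p1⊥ ⊗ p1⊥))
    [⅋]  ⊢ p1, ((p1⊥ ⊗ p1⊥) ⅋ p1)
      [⊗]  ⊢ p1, p1, (p1⊥ ⊗ p1⊥)
        [Ax]  ⊢ p1, p1⊥
        [Ax]  ⊢ p1, p1⊥
    [⊗]  ⊢ p1, p1, (p1⊥ ⊗ p1⊥)
      [Ax]  ⊢ p1, p1⊥
      [Ax]  ⊢ p1, p1⊥

Result: YES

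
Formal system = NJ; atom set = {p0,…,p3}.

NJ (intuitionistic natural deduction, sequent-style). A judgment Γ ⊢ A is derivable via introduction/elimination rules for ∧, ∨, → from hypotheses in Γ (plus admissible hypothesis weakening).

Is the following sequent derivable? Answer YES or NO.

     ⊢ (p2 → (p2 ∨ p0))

Derivation trace:
[→I]  ⊢ (p2 → (p2 ∨ p0))
  [∨I₁] p2 ⊢ (p2 ∨ p0)
    [Ax] p2 ⊢ p2

Result: YES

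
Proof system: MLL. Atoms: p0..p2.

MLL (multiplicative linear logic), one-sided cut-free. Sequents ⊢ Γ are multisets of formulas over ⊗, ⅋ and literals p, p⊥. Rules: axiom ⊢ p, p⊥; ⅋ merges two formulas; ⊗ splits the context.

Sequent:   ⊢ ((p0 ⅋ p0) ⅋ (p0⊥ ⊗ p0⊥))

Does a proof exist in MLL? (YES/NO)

Derivation (root first):
[⅋]  ⊢ ((p0 ⅋ p0) ⅋ (p0⊥ ⊗ p0⊥))
  [⅋]  ⊢ (p0⊥ ⊗ p0⊥), (p0 ⅋ p0)
    [⊗]  ⊢ p0, p0, (p0⊥ ⊗ p0⊥)
      [Ax]  ⊢ p0, p0⊥
      [Ax]  ⊢ p0, p0⊥

Result: YES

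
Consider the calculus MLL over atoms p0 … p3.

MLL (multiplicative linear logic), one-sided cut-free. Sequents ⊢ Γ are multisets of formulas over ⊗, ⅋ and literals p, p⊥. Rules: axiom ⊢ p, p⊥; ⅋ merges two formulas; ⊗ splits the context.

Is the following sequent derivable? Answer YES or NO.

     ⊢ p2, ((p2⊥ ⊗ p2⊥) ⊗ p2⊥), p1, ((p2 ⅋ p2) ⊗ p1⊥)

Derivation (root first):
[⊗]  ⊢ p2, ((p2⊥ ⊗ p2⊥) ⊗ p2⊥), p1, ((p2 ⅋ p2) ⊗ p1⊥)
  [⅋]  ⊢ p2, ((p2⊥ ⊗ p2⊥) ⊗ p2⊥), (p2 ⅋ p2)
    [⊗]  ⊢ p2, p2, p2, ((p2⊥ ⊗ p2⊥) ⊗ p2⊥)
      [⊗]  ⊢ p2, p2, (p2⊥ ⊗ p2⊥)
        [Ax]  ⊢ p2, p2⊥
        [Ax]  ⊢ p2, p2⊥
      [Ax]  ⊢ p2, p2⊥
  [Ax]  ⊢ p1, p1⊥

Result: YES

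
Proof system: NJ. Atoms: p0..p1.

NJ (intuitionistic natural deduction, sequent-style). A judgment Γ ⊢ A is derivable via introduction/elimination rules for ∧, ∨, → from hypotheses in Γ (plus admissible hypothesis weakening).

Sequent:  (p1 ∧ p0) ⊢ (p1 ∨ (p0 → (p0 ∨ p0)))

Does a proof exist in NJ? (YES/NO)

Derivation trace:
[∨I₂] (p1 ∧ p0) ⊢ (p1 ∨ (p0 → (p0 ∨ p0)))
  [→I] (p1 ∧ p0) ⊢ (p0 → (p0 ∨ p0))
    [Wk] p0, (p1 ∧ p0) ⊢ (p0 ∨ p0)
      [∨I₂] p0 ⊢ (p0 ∨ p0)
        [Ax] p0 ⊢ p0

Result: YES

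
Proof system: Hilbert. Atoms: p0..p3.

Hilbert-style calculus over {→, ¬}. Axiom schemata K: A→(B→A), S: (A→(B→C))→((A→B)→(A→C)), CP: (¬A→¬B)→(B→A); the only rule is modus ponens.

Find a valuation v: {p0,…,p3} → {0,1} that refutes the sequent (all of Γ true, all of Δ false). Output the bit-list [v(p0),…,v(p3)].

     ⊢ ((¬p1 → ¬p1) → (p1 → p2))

Search for a countermodel by truth-table:
  v=0000: Γ:[] Δ:[((¬p1 → ¬p1) → (p1 → p2))=T] refutes=False
  v=0001: Γ:[] Δ:[((¬p1 → ¬p1) → (p1 → p2))=T] refutes=False
  v=0010: Γ:[] Δ:[((¬p1 → ¬p1) → (p1 → p2))=T] refutes=False
  v=0011: Γ:[] Δ:[((¬p1 → ¬p1) → (p1 → p2))=T] refutes=False
  v=0100: Γ:[] Δ:[((¬p1 → ¬p1) → (p1 → p2))=F] refutes=True  ← countermodel

Result: [0, 1, 0, 0]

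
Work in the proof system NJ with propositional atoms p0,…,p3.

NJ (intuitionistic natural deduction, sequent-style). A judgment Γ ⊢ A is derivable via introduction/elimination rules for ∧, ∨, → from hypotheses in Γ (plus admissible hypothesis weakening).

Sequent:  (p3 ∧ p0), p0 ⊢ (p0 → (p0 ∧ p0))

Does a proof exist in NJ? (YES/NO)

Derivation trace:
[Wk] (p3 ∧ p0), p0 ⊢ (p0 → (p0 ∧ p0))
  [→I] (p3 ∧ p0) ⊢ (p0 → (p0 ∧ p0))
    [∧I] (p3 ∧ p0), p0 ⊢ (p0 ∧ p0)
      [Wk] p0, (p3 ∧ p0) ⊢ p0
        [Ax] p0 ⊢ p0
      [Wk] p0, (p3 ∧ p0) ⊢ p0
        [Ax] p0 ⊢ p0

Result: YES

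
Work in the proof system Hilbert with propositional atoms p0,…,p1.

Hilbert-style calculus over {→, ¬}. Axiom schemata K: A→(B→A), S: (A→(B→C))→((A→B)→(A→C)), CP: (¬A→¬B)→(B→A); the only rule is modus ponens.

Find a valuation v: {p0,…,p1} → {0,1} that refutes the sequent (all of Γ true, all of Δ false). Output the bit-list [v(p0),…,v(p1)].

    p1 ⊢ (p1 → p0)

Search for a countermodel by truth-table:
  v=00: Γ:[p1=F] Δ:[(p1 → p0)=T] refutes=False
  v=01: Γ:[p1=T] Δ:[(p1 → p0)=F] refutes=True  ← countermodel

Result: [0, 1]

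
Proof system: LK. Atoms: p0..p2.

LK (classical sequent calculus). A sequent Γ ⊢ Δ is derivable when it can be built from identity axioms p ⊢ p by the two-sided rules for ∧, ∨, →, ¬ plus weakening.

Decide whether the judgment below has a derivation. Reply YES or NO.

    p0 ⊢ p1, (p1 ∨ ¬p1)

Derivation (root first):
[∨R] p0 ⊢ p1, (p1 ∨ ¬p1)
  [WR] p0 ⊢ p1, ¬p1, p1
    [¬R] p0 ⊢ p1, ¬p1
      [WL] p1, p0 ⊢ p1
        [Ax] p1 ⊢ p1

Result: YES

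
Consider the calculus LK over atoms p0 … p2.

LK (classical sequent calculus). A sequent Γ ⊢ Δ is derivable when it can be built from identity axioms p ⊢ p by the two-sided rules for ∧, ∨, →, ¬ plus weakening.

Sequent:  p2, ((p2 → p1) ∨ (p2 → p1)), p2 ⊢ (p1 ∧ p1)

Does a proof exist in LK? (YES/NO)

Proof tree:
[WL] p2, ((p2 → p1) ∨ (p2 → p1)), p2 ⊢ (p1 ∧ p1)
  [∧R] p2, ((p2 → p1) ∨ (p2 → p1)) ⊢ (p1 ∧ p1)
    [∨L] p2, ((p2 → p1) ∨ (p2 → p1)) ⊢ p1
      [→L] p2, (p2 → p1) ⊢ p1
        [Ax] p2 ⊢ p2
        [Ax] p1 ⊢ p1
      [→L] p2, (p2 → p1) ⊢ p1
        [Ax] p2 ⊢ p2
        [Ax] p1 ⊢ p1
    [∨L] p2, ((p2 → p1) ∨ (p2 → p1)) ⊢ p1
      [→L] p2, (p2 → p1) ⊢ p1
        [Ax] p2 ⊢ p2
        [Ax] p1 ⊢ p1
      [→L] p2, (p2 → p1) ⊢ p1
        [Ax] p2 ⊢ p2
        [Ax] p1 ⊢ p1

Result: YES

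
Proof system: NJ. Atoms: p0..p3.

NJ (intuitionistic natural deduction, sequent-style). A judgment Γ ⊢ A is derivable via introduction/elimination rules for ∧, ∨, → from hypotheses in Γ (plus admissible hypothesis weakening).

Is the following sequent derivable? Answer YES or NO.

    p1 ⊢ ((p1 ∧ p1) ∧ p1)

Derivation (root first):
[∧I] p1 ⊢ ((p1 ∧ p1) ∧ p1)
  [∧I] p1 ⊢ (p1 ∧ p1)
    [Ax] p1 ⊢ p1
    [Ax] p1 ⊢ p1
  [Ax] p1 ⊢ p1

Result: YES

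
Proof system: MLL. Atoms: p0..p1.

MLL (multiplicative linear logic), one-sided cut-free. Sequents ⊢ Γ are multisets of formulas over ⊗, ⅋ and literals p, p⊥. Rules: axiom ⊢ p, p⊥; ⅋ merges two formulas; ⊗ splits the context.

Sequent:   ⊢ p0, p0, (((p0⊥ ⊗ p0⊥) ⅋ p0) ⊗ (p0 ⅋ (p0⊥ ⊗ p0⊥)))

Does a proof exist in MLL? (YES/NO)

Derivation trace:
[⊗]  ⊢ p0, p0, (((p0⊥ ⊗ p0⊥) ⅋ p0) ⊗ (p0 ⅋ (p0⊥ ⊗ p0⊥)))
  [⅋]  ⊢ p0, ((p0⊥ ⊗ p0⊥) ⅋ p0)
    [⊗]  ⊢ p0, p0, (p0⊥ ⊗ p0⊥)
      [Ax]  ⊢ p0, p0⊥
      [Ax]  ⊢ p0, p0⊥
  [⅋]  ⊢ p0, (p0 ⅋ (p0⊥ ⊗ p0⊥))
    [⊗]  ⊢ p0, p0, (p0⊥ ⊗ p0⊥)
      [Ax]  ⊢ p0, p0⊥
      [Ax]  ⊢ p0, p0⊥

Result: YES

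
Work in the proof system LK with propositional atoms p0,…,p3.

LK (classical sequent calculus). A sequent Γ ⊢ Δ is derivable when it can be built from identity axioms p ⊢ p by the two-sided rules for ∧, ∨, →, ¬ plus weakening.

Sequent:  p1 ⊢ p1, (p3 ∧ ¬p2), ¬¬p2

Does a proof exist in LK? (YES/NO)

Proof tree:
[¬R] p1 ⊢ p1, (p3 ∧ ¬p2), ¬¬p2
  [¬L] p1, ¬p2 ⊢ p1, (p3 ∧ ¬p2)
    [∧R] p1 ⊢ p1, p2, (p3 ∧ ¬p2)
      [WR] p1 ⊢ p1, p3
        [Ax] p1 ⊢ p1
      [¬R]  ⊢ p2, ¬p2
        [Ax] p2 ⊢ p2

Result: YES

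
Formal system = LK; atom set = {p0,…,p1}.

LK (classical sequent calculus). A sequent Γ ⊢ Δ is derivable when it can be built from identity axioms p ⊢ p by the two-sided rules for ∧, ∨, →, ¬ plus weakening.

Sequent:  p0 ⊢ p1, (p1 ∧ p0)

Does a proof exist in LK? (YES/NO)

Search for a countermodel by truth-table:
  v=00: Γ:[p0=F] Δ:[p1=F, (p1 ∧ p0)=F] refutes=False
  v=01: Γ:[p0=F] Δ:[p1=T, (p1 ∧ p0)=F] refutes=False
  v=10: Γ:[p0=T] Δ:[p1=F, (p1 ∧ p0)=F] refutes=True  ← countermodel

Result: NO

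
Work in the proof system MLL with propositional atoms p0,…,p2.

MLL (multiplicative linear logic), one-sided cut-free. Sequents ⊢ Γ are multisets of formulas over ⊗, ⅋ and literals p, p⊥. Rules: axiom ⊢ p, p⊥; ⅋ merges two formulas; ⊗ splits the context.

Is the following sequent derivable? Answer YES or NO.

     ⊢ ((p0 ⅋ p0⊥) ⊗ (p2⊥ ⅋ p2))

Proof tree:
[⊗]  ⊢ ((p0 ⅋ p0⊥) ⊗ (p2⊥ ⅋ p2))
  [⅋]  ⊢ (p0 ⅋ p0⊥)
    [Ax]  ⊢ p0, p0⊥
  [⅋]  ⊢ (p2⊥ ⅋ p2)
    [Ax]  ⊢ p2, p2⊥

Result: YES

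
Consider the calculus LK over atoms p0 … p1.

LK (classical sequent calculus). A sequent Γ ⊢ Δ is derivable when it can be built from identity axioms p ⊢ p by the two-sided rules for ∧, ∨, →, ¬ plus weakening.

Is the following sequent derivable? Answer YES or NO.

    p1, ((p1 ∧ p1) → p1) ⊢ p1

Derivation trace:
[→L] p1, ((p1 ∧ p1) → p1) ⊢ p1
  [∧R] p1 ⊢ p1, (p1 ∧ p1)
    [Ax] p1 ⊢ p1
    [WR] p1 ⊢ p1, p1
      [Ax] p1 ⊢ p1
  [Ax] p1 ⊢ p1

Result: YES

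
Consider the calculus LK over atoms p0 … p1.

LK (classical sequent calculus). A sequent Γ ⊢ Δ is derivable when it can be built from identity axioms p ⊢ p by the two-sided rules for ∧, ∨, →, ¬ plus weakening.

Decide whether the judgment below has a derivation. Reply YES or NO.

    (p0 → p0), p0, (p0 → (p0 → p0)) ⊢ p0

Derivation (root first):
[→L] (p0 → p0), p0, (p0 → (p0 → p0)) ⊢ p0
  [→L] p0, (p0 → p0) ⊢ p0
    [Ax] p0 ⊢ p0
    [Ax] p0 ⊢ p0
  [→L] p0, (p0 → p0) ⊢ p0
    [Ax] p0 ⊢ p0
    [Ax] p0 ⊢ p0

Result: YES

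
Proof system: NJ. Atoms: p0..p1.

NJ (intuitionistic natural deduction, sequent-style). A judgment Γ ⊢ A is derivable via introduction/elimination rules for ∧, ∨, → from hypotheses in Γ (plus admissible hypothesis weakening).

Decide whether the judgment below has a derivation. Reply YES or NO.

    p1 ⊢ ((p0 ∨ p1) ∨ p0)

Derivation trace:
[∨I₁] p1 ⊢ ((p0 ∨ p1) ∨ p0)
  [∨I₂] p1 ⊢ (p0 ∨ p1)
    [Ax] p1 ⊢ p1

Result: YES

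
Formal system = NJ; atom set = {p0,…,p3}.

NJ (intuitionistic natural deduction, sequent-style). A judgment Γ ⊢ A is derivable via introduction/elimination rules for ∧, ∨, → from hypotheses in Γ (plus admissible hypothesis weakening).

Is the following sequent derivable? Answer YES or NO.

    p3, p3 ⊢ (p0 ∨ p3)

Proof tree:
[∨I₂] p3, p3 ⊢ (p0 ∨ p3)
  [Wk] p3, p3 ⊢ p3
    [Ax] p3 ⊢ p3

Result: YES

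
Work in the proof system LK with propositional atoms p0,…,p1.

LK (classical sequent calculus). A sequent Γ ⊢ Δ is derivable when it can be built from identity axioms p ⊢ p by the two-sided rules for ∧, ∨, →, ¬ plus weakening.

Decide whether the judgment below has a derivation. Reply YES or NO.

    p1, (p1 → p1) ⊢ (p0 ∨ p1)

Proof tree:
[∨R] p1, (p1 → p1) ⊢ (p0 ∨ p1)
  [→L] p1, (p1 → p1) ⊢ p1, p0
    [Ax] p1 ⊢ p1
    [WR] p1 ⊢ p1, p0
      [Ax] p1 ⊢ p1

Result: YES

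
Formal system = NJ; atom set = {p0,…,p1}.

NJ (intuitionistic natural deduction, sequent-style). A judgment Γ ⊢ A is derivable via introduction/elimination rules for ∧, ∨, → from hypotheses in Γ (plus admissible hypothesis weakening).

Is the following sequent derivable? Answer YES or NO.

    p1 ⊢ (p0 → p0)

Proof tree:
[→I] p1 ⊢ (p0 → p0)
  [Wk] p0, p1 ⊢ p0
    [Ax] p0 ⊢ p0

Result: YES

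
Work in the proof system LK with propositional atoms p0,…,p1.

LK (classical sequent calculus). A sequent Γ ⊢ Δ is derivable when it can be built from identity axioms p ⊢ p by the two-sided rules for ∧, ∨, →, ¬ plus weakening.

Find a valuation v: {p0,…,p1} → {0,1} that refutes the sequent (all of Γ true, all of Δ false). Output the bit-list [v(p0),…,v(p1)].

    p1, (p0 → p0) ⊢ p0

Truth-table refutation:
  v=00: Γ:[p1=F, (p0 → p0)=T] Δ:[p0=F] refutes=False
  v=01: Γ:[p1=T, (p0 → p0)=T] Δ:[p0=F] refutes=True  ← countermodel

Result: [0, 1]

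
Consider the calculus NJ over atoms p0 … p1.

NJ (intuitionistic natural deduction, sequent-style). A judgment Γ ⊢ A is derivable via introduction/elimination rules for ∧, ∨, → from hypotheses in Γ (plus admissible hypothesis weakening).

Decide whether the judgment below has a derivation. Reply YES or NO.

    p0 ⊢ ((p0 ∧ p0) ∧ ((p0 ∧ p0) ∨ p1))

Proof tree:
[∧I] p0 ⊢ ((p0 ∧ p0) ∧ ((p0 ∧ p0) ∨ p1))
  [∧I] p0 ⊢ (p0 ∧ p0)
    [Ax] p0 ⊢ p0
    [Ax] p0 ⊢ p0
  [∨I₁] p0 ⊢ ((p0 ∧ p0) ∨ p1)
    [∧I] p0 ⊢ (p0 ∧ p0)
      [Ax] p0 ⊢ p0
      [Ax] p0 ⊢ p0

Result: YES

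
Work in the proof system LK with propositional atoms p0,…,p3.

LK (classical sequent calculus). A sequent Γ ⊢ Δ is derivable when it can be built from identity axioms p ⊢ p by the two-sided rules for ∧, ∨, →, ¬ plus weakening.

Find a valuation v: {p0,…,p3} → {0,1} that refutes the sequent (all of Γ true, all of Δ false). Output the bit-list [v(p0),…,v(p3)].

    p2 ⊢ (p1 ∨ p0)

Truth-table refutation:
  v=0000: Γ:[p2=F] Δ:[(p1 ∨ p0)=F] refutes=False
  v=0001: Γ:[p2=F] Δ:[(p1 ∨ p0)=F] refutes=False
  v=0010: Γ:[p2=T] Δ:[(p1 ∨ p0)=F] refutes=True  ← countermodel

Result: [0, 0, 1, 0]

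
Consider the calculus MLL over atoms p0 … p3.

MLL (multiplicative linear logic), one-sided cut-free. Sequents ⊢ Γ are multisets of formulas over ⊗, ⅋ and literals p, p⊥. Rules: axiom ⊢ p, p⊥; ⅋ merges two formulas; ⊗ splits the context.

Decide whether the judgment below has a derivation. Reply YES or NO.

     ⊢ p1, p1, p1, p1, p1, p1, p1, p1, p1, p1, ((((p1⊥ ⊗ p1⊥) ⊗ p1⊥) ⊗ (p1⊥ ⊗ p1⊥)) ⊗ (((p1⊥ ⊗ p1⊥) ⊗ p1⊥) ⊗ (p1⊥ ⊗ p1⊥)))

Derivation (root first):
[⊗]  ⊢ p1, p1, p1, p1, p1, p1, p1, p1, p1, p1, ((((p1⊥ ⊗ p1⊥) ⊗ p1⊥) ⊗ (p1⊥ ⊗ p1⊥)) ⊗ (((p1⊥ ⊗ p1⊥) ⊗ p1⊥) ⊗ (p1⊥ ⊗ p1⊥)))
  [⊗]  ⊢ p1, p1, p1, p1, p1, (((p1⊥ ⊗ p1⊥) ⊗ p1⊥) ⊗ (p1⊥ ⊗ p1⊥))
    [⊗]  ⊢ p1, p1, p1, ((p1⊥ ⊗ p1⊥) ⊗ p1⊥)
      [⊗]  ⊢ p1, p1, (p1⊥ ⊗ p1⊥)
        [Ax]  ⊢ p1, p1⊥
        [Ax]  ⊢ p1, p1⊥
      [Ax]  ⊢ p1, p1⊥
    [⊗]  ⊢ p1, p1, (p1⊥ ⊗ p1⊥)
      [Ax]  ⊢ p1, p1⊥
      [Ax]  ⊢ p1, p1⊥
  [⊗]  ⊢ p1, p1, p1, p1, p1, (((p1⊥ ⊗ p1⊥) ⊗ p1⊥) ⊗ (p1⊥ ⊗ p1⊥))
    [⊗]  ⊢ p1, p1, p1, ((p1⊥ ⊗ p1⊥) ⊗ p1⊥)
      [⊗]  ⊢ p1, p1, (p1⊥ ⊗ p1⊥)
        [Ax]  ⊢ p1, p1⊥
        [Ax]  ⊢ p1, p1⊥
      [Ax]  ⊢ p1, p1⊥
    [⊗]  ⊢ p1, p1, (p1⊥ ⊗ p1⊥)
      [Ax]  ⊢ p1, p1⊥
      [Ax]  ⊢ p1, p1⊥

Result: YES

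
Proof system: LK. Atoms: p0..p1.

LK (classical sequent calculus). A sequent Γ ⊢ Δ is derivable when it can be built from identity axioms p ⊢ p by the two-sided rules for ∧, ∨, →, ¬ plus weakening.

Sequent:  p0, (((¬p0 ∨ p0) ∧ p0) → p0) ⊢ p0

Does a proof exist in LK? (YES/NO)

Derivation trace:
[→L] p0, (((¬p0 ∨ p0) ∧ p0) → p0) ⊢ p0
  [∧R] p0 ⊢ ((¬p0 ∨ p0) ∧ p0)
    [∨R]  ⊢ (¬p0 ∨ p0)
      [¬R]  ⊢ p0, ¬p0
        [Ax] p0 ⊢ p0
    [Ax] p0 ⊢ p0
  [Ax] p0 ⊢ p0

Result: YES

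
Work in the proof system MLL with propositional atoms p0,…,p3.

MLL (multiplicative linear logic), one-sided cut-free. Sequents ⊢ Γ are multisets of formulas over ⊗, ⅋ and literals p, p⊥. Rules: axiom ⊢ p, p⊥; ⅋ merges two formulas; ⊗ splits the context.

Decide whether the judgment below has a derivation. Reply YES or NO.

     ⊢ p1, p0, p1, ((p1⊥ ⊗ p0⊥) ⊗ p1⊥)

Proof tree:
[⊗]  ⊢ p1, p0, p1, ((p1⊥ ⊗ p0⊥) ⊗ p1⊥)
  [⊗]  ⊢ p1, p0, (p1⊥ ⊗ p0⊥)
    [Ax]  ⊢ p1, p1⊥
    [Ax]  ⊢ p0, p0⊥
  [Ax]  ⊢ p1, p1⊥

Result: YES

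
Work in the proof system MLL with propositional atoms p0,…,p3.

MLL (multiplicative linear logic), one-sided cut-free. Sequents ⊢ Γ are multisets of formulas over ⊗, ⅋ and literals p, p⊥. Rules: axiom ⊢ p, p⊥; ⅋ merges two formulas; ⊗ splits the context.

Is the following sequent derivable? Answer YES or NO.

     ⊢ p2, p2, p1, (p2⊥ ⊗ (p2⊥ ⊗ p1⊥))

Derivation (root first):
[⊗]  ⊢ p2, p2, p1, (p2⊥ ⊗ (p2⊥ ⊗ p1⊥))
  [Ax]  ⊢ p2, p2⊥
  [⊗]  ⊢ p2, p1, (p2⊥ ⊗ p1⊥)
    [Ax]  ⊢ p2, p2⊥
    [Ax]  ⊢ p1, p1⊥

Result: YES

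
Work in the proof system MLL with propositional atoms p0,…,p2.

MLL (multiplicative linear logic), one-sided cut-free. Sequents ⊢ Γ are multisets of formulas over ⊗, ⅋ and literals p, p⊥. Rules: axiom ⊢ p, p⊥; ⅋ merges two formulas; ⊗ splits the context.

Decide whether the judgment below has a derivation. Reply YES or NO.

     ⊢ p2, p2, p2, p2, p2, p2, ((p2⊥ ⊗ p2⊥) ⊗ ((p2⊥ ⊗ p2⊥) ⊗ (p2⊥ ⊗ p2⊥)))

Derivation (root first):
[⊗]  ⊢ p2, p2, p2, p2, p2, p2, ((p2⊥ ⊗ p2⊥) ⊗ ((p2⊥ ⊗ p2⊥) ⊗ (p2⊥ ⊗ p2⊥)))
  [⊗]  ⊢ p2, p2, (p2⊥ ⊗ p2⊥)
    [Ax]  ⊢ p2, p2⊥
    [Ax]  ⊢ p2, p2⊥
  [⊗]  ⊢ p2, p2, p2, p2, ((p2⊥ ⊗ p2⊥) ⊗ (p2⊥ ⊗ p2⊥))
    [⊗]  ⊢ p2, p2, (p2⊥ ⊗ p2⊥)
      [Ax]  ⊢ p2, p2⊥
      [Ax]  ⊢ p2, p2⊥
    [⊗]  ⊢ p2, p2, (p2⊥ ⊗ p2⊥)
      [Ax]  ⊢ p2, p2⊥
      [Ax]  ⊢ p2, p2⊥

Result: YES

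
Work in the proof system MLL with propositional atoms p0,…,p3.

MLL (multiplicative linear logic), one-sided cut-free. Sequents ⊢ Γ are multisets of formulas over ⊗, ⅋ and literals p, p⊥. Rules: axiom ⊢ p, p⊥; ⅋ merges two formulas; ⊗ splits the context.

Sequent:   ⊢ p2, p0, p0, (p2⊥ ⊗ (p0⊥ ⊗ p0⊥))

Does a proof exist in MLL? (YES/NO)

Derivation (root first):
[⊗]  ⊢ p2, p0, p0, (p2⊥ ⊗ (p0⊥ ⊗ p0⊥))
  [Ax]  ⊢ p2, p2⊥
  [⊗]  ⊢ p0, p0, (p0⊥ ⊗ p0⊥)
    [Ax]  ⊢ p0, p0⊥
    [Ax]  ⊢ p0, p0⊥

Result: YES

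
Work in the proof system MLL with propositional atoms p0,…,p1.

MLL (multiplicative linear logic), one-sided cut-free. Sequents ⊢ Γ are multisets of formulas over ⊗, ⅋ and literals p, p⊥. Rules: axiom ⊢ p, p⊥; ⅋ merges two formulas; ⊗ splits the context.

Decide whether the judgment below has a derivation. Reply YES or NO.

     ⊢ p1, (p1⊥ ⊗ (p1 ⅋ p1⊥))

Derivation trace:
[⊗]  ⊢ p1, (p1⊥ ⊗ (p1 ⅋ p1⊥))
  [Ax]  ⊢ p1, p1⊥
  [⅋]  ⊢ (p1 ⅋ p1⊥)
    [Ax]  ⊢ p1, p1⊥

Result: YES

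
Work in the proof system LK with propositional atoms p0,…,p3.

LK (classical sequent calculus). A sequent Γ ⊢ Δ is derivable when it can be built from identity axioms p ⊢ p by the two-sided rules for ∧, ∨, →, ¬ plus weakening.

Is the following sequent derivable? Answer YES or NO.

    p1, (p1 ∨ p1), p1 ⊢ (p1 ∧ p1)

Derivation (root first):
[WL] p1, (p1 ∨ p1), p1 ⊢ (p1 ∧ p1)
  [∧R] p1, (p1 ∨ p1) ⊢ (p1 ∧ p1)
    [∨L] (p1 ∨ p1) ⊢ p1
      [Ax] p1 ⊢ p1
      [Ax] p1 ⊢ p1
    [Ax] p1 ⊢ p1

Result: YES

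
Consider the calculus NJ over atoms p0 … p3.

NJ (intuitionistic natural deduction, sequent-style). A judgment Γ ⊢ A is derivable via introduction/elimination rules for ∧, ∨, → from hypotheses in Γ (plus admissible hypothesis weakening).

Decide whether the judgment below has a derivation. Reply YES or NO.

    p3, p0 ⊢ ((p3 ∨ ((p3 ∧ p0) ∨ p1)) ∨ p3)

Derivation (root first):
[∨I₁] p3, p0 ⊢ ((p3 ∨ ((p3 ∧ p0) ∨ p1)) ∨ p3)
  [∨I₂] p3, p0 ⊢ (p3 ∨ ((p3 ∧ p0) ∨ p1))
    [∨I₁] p3, p0 ⊢ ((p3 ∧ p0) ∨ p1)
      [∧I] p3, p0 ⊢ (p3 ∧ p0)
        [Ax] p3 ⊢ p3
        [Ax] p0 ⊢ p0

Result: YES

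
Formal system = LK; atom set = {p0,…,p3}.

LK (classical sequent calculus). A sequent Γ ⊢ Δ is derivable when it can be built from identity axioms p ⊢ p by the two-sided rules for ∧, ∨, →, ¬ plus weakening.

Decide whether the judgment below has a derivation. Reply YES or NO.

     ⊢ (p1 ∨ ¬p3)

Enumerate valuations to refute Γ ⊢ Δ:
  v=0000: Γ:[] Δ:[(p1 ∨ ¬p3)=T] refutes=False
  v=0001: Γ:[] Δ:[(p1 ∨ ¬p3)=F] refutes=True  ← countermodel

Result: NO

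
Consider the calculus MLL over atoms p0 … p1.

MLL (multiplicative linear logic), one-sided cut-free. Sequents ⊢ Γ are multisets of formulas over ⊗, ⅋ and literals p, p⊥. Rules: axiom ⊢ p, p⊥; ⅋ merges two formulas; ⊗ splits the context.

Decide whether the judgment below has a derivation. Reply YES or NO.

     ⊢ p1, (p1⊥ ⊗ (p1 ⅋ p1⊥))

Derivation (root first):
[⊗]  ⊢ p1, (p1⊥ ⊗ (p1 ⅋ p1⊥))
  [Ax]  ⊢ p1, p1⊥
  [⅋]  ⊢ (p1 ⅋ p1⊥)
    [Ax]  ⊢ p1, p1⊥

Result: YES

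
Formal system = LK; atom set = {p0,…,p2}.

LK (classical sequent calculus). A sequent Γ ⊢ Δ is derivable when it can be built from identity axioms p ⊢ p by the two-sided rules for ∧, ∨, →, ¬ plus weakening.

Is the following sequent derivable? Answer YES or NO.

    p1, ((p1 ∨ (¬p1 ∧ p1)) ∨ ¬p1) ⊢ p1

Proof tree:
[∨L] p1, ((p1 ∨ (¬p1 ∧ p1)) ∨ ¬p1) ⊢ p1
  [∨L] (p1 ∨ (¬p1 ∧ p1)) ⊢ p1
    [Ax] p1 ⊢ p1
    [∧L] (¬p1 ∧ p1) ⊢ 
      [¬L] p1, ¬p1 ⊢ 
        [Ax] p1 ⊢ p1
  [¬L] p1, ¬p1 ⊢ 
    [Ax] p1 ⊢ p1

Result: YES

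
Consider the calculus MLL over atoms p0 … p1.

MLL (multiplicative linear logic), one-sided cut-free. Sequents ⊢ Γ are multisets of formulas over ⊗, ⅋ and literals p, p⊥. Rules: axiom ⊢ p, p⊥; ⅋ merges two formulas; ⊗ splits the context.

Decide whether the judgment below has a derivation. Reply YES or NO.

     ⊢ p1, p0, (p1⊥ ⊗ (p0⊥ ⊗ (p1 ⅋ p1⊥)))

Derivation trace:
[⊗]  ⊢ p1, p0, (p1⊥ ⊗ (p0⊥ ⊗ (p1 ⅋ p1⊥)))
  [Ax]  ⊢ p1, p1⊥
  [⊗]  ⊢ p0, (p0⊥ ⊗ (p1 ⅋ p1⊥))
    [Ax]  ⊢ p0, p0⊥
    [⅋]  ⊢ (p1 ⅋ p1⊥)
      [Ax]  ⊢ p1, p1⊥

Result: YES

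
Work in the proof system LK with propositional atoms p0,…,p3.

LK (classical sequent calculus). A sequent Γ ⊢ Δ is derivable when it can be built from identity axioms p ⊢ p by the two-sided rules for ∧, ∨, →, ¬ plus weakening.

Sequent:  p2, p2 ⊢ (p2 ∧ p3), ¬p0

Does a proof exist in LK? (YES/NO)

Truth-table refutation:
  v=0000: Γ:[p2=F, p2=F] Δ:[(p2 ∧ p3)=F, ¬p0=T] refutes=False
  v=0001: Γ:[p2=F, p2=F] Δ:[(p2 ∧ p3)=F, ¬p0=T] refutes=False
  v=0010: Γ:[p2=T, p2=T] Δ:[(p2 ∧ p3)=F, ¬p0=T] refutes=False
  v=0011: Γ:[p2=T, p2=T] Δ:[(p2 ∧ p3)=T, ¬p0=T] refutes=False
  v=0100: Γ:[p2=F, p2=F] Δ:[(p2 ∧ p3)=F, ¬p0=T] refutes=False
  v=0101: Γ:[p2=F, p2=F] Δ:[(p2 ∧ p3)=F, ¬p0=T] refutes=False
  v=0110: Γ:[p2=T, p2=T] Δ:[(p2 ∧ p3)=F, ¬p0=T] refutes=False
  v=0111: Γ:[p2=T, p2=T] Δ:[(p2 ∧ p3)=T, ¬p0=T] refutes=False
  v=1000: Γ:[p2=F, p2=F] Δ:[(p2 ∧ p3)=F, ¬p0=F] refutes=False
  v=1001: Γ:[p2=F, p2=F] Δ:[(p2 ∧ p3)=F, ¬p0=F] refutes=False
  v=1010: Γ:[p2=T, p2=T] Δ:[(p2 ∧ p3)=F, ¬p0=F] refutes=True  ← countermodel

Result: NO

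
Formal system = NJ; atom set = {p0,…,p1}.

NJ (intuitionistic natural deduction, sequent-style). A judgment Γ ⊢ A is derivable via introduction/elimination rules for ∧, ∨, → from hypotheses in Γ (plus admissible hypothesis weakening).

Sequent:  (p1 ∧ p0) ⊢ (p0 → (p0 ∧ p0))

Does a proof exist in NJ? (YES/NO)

Proof tree:
[Wk] (p1 ∧ p0) ⊢ (p0 → (p0 ∧ p0))
  [→I]  ⊢ (p0 → (p0 ∧ p0))
    [∧I] p0 ⊢ (p0 ∧ p0)
      [Ax] p0 ⊢ p0
      [Ax] p0 ⊢ p0

Result: YES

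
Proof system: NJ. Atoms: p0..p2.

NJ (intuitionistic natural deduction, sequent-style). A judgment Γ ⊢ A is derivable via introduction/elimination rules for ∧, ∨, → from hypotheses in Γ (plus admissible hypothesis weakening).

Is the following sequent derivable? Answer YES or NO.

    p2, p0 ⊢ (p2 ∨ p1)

Derivation (root first):
[Wk] p2, p0 ⊢ (p2 ∨ p1)
  [∨I₁] p2 ⊢ (p2 ∨ p1)
    [Ax] p2 ⊢ p2

Result: YES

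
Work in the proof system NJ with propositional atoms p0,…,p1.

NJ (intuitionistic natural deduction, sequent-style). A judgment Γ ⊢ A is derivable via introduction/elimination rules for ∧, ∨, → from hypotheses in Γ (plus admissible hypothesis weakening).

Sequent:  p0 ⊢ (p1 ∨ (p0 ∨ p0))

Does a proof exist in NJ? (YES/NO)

Proof tree:
[∨I₂] p0 ⊢ (p1 ∨ (p0 ∨ p0))
  [∨I₂] p0 ⊢ (p0 ∨ p0)
    [Ax] p0 ⊢ p0

Result: YES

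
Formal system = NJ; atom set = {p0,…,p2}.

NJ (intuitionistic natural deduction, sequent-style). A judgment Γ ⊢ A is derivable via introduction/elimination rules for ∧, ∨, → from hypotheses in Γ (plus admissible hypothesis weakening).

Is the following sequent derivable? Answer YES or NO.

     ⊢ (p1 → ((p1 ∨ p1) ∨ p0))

Derivation trace:
[→I]  ⊢ (p1 → ((p1 ∨ p1) ∨ p0))
  [∨I₁] p1 ⊢ ((p1 ∨ p1) ∨ p0)
    [∨I₂] p1 ⊢ (p1 ∨ p1)
      [Ax] p1 ⊢ p1

Result: YES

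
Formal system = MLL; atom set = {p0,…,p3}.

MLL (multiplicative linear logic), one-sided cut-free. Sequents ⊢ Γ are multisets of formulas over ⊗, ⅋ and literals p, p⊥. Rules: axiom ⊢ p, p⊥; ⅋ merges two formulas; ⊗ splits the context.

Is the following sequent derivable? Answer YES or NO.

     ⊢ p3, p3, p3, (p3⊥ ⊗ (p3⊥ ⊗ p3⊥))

Proof tree:
[⊗]  ⊢ p3, p3, p3, (p3⊥ ⊗ (p3⊥ ⊗ p3⊥))
  [Ax]  ⊢ p3, p3⊥
  [⊗]  ⊢ p3, p3, (p3⊥ ⊗ p3⊥)
    [Ax]  ⊢ p3, p3⊥
    [Ax]  ⊢ p3, p3⊥

Result: YES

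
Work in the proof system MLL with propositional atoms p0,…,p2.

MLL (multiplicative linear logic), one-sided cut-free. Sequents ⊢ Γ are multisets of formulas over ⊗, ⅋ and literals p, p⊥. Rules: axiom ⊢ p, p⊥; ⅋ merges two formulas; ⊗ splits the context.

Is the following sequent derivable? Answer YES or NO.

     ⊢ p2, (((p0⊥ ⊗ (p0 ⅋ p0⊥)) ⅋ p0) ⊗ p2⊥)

Derivation (root first):
[⊗]  ⊢ p2, (((p0⊥ ⊗ (p0 ⅋ p0⊥)) ⅋ p0) ⊗ p2⊥)
  [⅋]  ⊢ ((p0⊥ ⊗ (p0 ⅋ p0⊥)) ⅋ p0)
    [⊗]  ⊢ p0, (p0⊥ ⊗ (p0 ⅋ p0⊥))
      [Ax]  ⊢ p0, p0⊥
      [⅋]  ⊢ (p0 ⅋ p0⊥)
        [Ax]  ⊢ p0, p0⊥
  [Ax]  ⊢ p2, p2⊥

Result: YES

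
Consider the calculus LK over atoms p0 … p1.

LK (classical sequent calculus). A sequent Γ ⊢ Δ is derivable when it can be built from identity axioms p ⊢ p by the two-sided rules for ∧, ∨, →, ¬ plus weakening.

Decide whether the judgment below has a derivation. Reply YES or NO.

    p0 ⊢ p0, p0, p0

Proof tree:
[WR] p0 ⊢ p0, p0, p0
  [WR] p0 ⊢ p0, p0
    [Ax] p0 ⊢ p0

Result: YES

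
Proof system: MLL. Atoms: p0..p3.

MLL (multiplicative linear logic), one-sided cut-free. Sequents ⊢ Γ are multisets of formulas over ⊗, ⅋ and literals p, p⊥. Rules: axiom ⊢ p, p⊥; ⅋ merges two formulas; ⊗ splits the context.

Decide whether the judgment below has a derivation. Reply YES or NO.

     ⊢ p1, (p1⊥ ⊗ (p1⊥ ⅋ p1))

Derivation (root first):
[⊗]  ⊢ p1, (p1⊥ ⊗ (p1⊥ ⅋ p1))
  [Ax]  ⊢ p1, p1⊥
  [⅋]  ⊢ (p1⊥ ⅋ p1)
    [Ax]  ⊢ p1, p1⊥

Result: YES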